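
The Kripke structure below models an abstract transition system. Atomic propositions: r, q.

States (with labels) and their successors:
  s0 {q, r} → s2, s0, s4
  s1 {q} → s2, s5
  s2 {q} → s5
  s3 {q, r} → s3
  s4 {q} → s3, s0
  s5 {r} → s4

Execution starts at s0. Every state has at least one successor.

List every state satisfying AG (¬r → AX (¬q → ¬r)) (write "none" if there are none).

{s3}

States satisfying ¬r → AX (¬q → ¬r): {s0, s3, s4, s5}.
States satisfying AG (¬r → AX (¬q → ¬r)): {s3}.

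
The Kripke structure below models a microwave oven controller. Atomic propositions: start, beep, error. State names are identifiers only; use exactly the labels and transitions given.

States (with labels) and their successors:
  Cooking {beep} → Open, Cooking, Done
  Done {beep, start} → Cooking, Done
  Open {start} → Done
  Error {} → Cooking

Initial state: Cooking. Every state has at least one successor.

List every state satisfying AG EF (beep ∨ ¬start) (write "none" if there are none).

States satisfying EF (beep ∨ ¬start): {Cooking, Done, Open, Error}.
States satisfying AG EF (beep ∨ ¬start): {Cooking, Done, Open, Error}.

{Cooking, Done, Open, Error}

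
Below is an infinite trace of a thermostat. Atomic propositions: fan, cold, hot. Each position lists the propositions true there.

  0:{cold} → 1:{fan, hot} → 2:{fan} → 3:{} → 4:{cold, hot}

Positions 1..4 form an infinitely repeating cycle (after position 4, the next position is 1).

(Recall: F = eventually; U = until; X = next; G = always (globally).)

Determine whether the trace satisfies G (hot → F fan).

Holds

hot → F fan holds at every position 0..4, and those are all positions ever visited, so G (hot → F fan) holds.
Positions where hot holds: 1, 4.
Check F fan at each: 1→ok, 4→ok.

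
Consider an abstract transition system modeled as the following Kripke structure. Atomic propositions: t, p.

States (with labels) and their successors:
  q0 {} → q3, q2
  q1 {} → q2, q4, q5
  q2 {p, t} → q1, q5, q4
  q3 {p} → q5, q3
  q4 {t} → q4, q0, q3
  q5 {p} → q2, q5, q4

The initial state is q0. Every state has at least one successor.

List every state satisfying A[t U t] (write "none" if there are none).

States satisfying t: {q2, q4}.
States satisfying A[t U t]: {q2, q4}.

{q2, q4}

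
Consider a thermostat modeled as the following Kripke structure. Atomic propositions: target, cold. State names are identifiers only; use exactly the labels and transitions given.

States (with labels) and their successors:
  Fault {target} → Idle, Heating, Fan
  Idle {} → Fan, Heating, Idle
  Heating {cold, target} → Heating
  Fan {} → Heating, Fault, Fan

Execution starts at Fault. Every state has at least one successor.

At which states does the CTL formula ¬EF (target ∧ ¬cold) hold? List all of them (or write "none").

States satisfying target ∧ ¬cold: {Fault}.
States satisfying EF (target ∧ ¬cold): {Fault, Idle, Fan}.
States satisfying ¬EF (target ∧ ¬cold): {Heating}.

{Heating}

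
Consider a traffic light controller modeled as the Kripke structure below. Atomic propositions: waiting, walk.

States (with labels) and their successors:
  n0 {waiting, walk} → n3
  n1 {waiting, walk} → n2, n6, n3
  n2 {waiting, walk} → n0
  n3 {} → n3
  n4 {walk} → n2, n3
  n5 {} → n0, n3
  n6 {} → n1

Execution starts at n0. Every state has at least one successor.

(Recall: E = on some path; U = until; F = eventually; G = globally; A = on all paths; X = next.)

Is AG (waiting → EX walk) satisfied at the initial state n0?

Violated

States satisfying waiting → EX walk: {n1, n2, n3, n4, n5, n6}.
States satisfying AG (waiting → EX walk): {n3}.
n0 is reachable from n0 and violates waiting → EX walk, so AG fails at n0.
n0 ∉ Sat(AG (waiting → EX walk)).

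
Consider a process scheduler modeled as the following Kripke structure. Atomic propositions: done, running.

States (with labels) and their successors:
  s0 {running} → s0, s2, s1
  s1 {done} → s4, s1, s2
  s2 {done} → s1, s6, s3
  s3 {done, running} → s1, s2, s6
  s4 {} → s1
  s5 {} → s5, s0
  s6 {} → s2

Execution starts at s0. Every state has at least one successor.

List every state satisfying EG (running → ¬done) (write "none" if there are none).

States satisfying running → ¬done: {s0, s1, s2, s4, s5, s6}.
States satisfying EG (running → ¬done): {s0, s1, s2, s4, s5, s6}.

{s0, s1, s2, s4, s5, s6}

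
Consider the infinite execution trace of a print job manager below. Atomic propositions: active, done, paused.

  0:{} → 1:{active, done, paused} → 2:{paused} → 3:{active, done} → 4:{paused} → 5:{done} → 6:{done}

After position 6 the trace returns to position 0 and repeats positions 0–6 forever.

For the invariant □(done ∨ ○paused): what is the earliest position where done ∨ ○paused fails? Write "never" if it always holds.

Check done ∨ ○paused at each position in order: 0 ✓, 1 ✓.
At position 2 the labels are {paused} and the next position 3 has {active, done}, so done ∨ ○paused is false there. This is the first violation.

2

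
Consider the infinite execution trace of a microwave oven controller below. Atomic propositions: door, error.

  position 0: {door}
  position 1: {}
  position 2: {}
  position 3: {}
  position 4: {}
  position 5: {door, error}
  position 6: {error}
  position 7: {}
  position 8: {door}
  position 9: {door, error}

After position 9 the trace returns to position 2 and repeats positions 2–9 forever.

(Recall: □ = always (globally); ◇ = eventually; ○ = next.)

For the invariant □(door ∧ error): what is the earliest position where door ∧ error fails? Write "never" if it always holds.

At position 0 the labels are {door}, so door ∧ error is false there. This is the first violation.

0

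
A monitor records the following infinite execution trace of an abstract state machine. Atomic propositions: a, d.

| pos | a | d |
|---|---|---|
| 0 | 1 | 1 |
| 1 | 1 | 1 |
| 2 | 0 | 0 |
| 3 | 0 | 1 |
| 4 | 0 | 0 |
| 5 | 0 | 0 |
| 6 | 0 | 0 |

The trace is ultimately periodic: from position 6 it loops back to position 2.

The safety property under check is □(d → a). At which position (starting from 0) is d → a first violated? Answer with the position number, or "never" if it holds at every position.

Check d → a at each position in order: 0 ✓, 1 ✓, 2 ✓.
At position 3 the labels are {d}, so d → a is false there. This is the first violation.

3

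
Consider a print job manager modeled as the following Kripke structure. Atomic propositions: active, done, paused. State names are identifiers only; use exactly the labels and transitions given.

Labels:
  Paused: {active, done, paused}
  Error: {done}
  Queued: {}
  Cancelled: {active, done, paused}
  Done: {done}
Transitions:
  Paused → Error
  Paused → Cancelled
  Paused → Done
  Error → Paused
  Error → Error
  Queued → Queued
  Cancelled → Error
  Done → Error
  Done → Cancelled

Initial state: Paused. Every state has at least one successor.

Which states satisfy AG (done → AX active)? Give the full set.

States satisfying done → AX active: {Queued}.
States satisfying AG (done → AX active): {Queued}.

{Queued}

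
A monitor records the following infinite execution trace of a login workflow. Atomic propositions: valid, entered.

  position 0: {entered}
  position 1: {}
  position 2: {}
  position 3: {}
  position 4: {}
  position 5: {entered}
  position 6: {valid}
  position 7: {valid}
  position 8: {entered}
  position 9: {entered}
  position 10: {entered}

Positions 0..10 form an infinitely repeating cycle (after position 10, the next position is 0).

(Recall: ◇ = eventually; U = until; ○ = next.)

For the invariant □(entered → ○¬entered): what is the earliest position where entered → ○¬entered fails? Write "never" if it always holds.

8

Check entered → ○¬entered at each position in order: 0 ✓, 1 ✓, 2 ✓, 3 ✓, 4 ✓, 5 ✓, 6 ✓, 7 ✓.
At position 8 the labels are {entered} and the next position 9 has {entered}, so entered → ○¬entered is false there. This is the first violation.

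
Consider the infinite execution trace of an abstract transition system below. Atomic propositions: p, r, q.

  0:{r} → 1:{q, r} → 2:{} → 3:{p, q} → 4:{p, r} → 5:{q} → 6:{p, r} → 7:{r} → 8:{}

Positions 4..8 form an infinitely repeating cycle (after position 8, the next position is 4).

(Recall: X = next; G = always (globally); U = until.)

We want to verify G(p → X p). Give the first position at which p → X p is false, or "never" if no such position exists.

4

Check p → X p at each position in order: 0 ✓, 1 ✓, 2 ✓, 3 ✓.
At position 4 the labels are {p, r} and the next position 5 has {q}, so p → X p is false there. This is the first violation.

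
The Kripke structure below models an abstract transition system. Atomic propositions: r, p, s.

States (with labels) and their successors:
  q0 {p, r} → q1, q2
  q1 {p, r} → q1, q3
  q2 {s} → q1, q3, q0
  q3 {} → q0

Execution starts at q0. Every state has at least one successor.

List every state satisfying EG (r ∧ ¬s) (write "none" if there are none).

States satisfying r ∧ ¬s: {q0, q1}.
States satisfying EG (r ∧ ¬s): {q0, q1}.

{q0, q1}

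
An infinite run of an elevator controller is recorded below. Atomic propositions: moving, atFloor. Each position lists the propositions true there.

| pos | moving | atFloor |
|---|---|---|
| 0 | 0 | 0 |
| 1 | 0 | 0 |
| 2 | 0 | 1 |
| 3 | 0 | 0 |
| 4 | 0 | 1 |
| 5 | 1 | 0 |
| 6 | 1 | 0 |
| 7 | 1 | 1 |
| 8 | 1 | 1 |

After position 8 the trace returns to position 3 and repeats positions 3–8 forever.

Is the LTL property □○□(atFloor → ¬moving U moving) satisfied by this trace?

○□(atFloor → ¬moving U moving) holds at every position 0..8, and those are all positions ever visited, so □○□(atFloor → ¬moving U moving) holds.

Holds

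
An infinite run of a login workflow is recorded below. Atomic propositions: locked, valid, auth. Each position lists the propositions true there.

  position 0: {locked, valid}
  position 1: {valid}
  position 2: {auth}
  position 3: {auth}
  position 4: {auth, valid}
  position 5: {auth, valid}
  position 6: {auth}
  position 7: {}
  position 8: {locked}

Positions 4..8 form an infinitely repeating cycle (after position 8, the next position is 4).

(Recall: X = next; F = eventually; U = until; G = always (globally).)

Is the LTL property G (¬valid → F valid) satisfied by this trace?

¬valid → F valid holds at every position 0..8, and those are all positions ever visited, so G (¬valid → F valid) holds.
Positions where ¬valid holds: 2, 3, 6, 7, 8.
Check F valid at each: 2→ok, 3→ok, 6→ok, 7→ok, 8→ok.

Holds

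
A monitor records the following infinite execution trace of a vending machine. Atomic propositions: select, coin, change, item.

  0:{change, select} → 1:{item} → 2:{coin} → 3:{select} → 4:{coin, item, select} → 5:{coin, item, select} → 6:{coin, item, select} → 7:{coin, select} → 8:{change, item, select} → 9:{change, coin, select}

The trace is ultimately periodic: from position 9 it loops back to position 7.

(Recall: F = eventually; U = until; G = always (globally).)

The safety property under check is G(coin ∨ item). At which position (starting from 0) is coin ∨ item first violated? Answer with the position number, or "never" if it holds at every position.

At position 0 the labels are {change, select}, so coin ∨ item is false there. This is the first violation.

0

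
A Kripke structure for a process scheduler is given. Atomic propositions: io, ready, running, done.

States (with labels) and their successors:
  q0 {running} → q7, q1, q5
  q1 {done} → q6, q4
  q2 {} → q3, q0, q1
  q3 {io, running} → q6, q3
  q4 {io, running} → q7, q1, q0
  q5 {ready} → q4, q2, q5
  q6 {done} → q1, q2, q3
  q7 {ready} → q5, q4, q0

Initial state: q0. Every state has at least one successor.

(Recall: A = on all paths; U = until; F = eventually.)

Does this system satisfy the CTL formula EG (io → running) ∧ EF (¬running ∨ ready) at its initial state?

Holds

States satisfying io → running: {q0, q1, q2, q3, q4, q5, q6, q7}.
States satisfying EG (io → running): {q0, q1, q2, q3, q4, q5, q6, q7}.
States satisfying ¬running ∨ ready: {q1, q2, q5, q6, q7}.
States satisfying EF (¬running ∨ ready): {q0, q1, q2, q3, q4, q5, q6, q7}.
States satisfying EG (io → running) ∧ EF (¬running ∨ ready): {q0, q1, q2, q3, q4, q5, q6, q7}.
q0 ∈ Sat(EG (io → running) ∧ EF (¬running ∨ ready)).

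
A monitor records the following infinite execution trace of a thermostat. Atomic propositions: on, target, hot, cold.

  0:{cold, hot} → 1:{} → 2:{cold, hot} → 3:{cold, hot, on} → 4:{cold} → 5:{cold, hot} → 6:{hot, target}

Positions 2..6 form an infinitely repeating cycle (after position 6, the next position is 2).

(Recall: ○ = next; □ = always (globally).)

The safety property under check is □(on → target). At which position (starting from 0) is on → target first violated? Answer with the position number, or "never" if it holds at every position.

Check on → target at each position in order: 0 ✓, 1 ✓, 2 ✓.
At position 3 the labels are {cold, hot, on}, so on → target is false there. This is the first violation.

3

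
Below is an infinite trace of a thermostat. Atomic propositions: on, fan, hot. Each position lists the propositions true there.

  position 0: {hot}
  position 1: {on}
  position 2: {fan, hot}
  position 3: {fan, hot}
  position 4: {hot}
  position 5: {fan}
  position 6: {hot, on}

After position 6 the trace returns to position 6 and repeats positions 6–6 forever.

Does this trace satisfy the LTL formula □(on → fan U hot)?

No

on → fan U hot must hold at every position from 0 onward. It fails at position 1, so □(on → fan U hot) is false.
Positions where on holds: 1, 6.
Check fan U hot at each: 1→fails, 6→ok.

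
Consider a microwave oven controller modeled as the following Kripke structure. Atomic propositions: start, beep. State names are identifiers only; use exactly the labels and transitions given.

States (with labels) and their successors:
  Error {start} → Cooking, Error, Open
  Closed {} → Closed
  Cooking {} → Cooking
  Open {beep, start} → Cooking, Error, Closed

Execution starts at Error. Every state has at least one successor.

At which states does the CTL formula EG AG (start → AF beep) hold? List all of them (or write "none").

States satisfying AG (start → AF beep): {Closed, Cooking}.
States satisfying EG AG (start → AF beep): {Closed, Cooking}.

{Closed, Cooking}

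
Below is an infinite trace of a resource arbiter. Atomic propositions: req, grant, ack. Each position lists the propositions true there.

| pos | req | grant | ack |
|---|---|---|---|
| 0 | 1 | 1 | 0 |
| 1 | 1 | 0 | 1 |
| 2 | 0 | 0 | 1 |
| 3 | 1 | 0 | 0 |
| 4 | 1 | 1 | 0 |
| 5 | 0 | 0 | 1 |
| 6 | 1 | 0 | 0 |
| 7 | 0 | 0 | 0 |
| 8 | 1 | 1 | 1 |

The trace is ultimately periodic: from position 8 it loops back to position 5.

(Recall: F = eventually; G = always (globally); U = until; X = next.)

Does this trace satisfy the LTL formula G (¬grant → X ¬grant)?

Violated

¬grant → X ¬grant must hold at every position from 0 onward. It fails at position 3, so G (¬grant → X ¬grant) is false.
Positions where ¬grant holds: 1, 2, 3, 5, 6, 7.
Check X ¬grant at each: 1→ok, 2→ok, 3→fails, 5→ok, 6→ok, 7→fails.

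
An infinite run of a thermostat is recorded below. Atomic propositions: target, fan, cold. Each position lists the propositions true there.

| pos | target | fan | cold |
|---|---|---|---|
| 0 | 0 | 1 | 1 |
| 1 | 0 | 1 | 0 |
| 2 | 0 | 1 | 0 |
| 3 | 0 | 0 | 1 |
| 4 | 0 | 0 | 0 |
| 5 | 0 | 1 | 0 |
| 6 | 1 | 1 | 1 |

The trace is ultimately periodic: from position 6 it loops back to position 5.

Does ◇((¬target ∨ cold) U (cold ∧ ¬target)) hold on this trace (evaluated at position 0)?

Yes

(¬target ∨ cold) U (cold ∧ ¬target) holds at position 0, which is reachable from 0, so ◇((¬target ∨ cold) U (cold ∧ ¬target)) holds.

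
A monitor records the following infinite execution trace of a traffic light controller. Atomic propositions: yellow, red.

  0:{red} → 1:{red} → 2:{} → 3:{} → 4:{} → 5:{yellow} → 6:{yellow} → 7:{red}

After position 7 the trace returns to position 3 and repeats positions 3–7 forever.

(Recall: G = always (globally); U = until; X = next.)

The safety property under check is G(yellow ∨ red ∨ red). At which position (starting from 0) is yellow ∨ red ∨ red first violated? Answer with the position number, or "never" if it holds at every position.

Check yellow ∨ red ∨ red at each position in order: 0 ✓, 1 ✓.
At position 2 the labels are {}, so yellow ∨ red ∨ red is false there. This is the first violation.

2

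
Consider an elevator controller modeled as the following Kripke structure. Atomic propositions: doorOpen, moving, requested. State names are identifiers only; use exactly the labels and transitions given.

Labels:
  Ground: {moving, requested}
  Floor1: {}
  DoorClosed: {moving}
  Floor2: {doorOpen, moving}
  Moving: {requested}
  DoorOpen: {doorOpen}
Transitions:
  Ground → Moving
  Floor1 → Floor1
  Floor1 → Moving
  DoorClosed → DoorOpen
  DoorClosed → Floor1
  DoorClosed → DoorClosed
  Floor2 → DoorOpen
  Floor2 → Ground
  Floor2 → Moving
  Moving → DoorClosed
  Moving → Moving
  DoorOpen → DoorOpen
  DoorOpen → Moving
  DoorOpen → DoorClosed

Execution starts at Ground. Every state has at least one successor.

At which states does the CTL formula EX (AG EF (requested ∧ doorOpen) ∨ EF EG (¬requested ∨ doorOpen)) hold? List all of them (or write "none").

{Ground, Floor1, DoorClosed, Floor2, Moving, DoorOpen}

States satisfying EX (AG EF (requested ∧ doorOpen) ∨ EF EG (¬requested ∨ doorOpen)): {Ground, Floor1, DoorClosed, Floor2, Moving, DoorOpen}.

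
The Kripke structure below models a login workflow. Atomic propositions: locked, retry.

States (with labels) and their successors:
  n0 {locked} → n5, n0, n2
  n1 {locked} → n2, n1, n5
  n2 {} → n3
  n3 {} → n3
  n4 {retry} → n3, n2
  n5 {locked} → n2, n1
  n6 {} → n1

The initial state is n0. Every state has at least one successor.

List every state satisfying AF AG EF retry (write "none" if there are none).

none

States satisfying AG EF retry: ∅.
States satisfying AF AG EF retry: ∅.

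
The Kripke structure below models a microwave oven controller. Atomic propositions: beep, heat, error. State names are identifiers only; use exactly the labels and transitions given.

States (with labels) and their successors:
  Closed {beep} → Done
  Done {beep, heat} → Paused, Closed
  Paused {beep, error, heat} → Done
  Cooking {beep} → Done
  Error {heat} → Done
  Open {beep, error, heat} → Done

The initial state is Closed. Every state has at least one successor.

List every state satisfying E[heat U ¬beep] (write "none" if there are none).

{Error}

States satisfying heat: {Done, Paused, Error, Open}.
States satisfying ¬beep: {Error}.
States satisfying E[heat U ¬beep]: {Error}.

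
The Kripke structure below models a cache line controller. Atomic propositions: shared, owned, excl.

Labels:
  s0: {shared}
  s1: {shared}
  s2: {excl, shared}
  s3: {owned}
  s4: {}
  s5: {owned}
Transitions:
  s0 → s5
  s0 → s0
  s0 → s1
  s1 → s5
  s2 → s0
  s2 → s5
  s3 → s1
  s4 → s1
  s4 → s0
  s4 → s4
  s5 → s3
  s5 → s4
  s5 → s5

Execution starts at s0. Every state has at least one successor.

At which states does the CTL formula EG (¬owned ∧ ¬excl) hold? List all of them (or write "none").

States satisfying ¬owned ∧ ¬excl: {s0, s1, s4}.
States satisfying EG (¬owned ∧ ¬excl): {s0, s4}.

{s0, s4}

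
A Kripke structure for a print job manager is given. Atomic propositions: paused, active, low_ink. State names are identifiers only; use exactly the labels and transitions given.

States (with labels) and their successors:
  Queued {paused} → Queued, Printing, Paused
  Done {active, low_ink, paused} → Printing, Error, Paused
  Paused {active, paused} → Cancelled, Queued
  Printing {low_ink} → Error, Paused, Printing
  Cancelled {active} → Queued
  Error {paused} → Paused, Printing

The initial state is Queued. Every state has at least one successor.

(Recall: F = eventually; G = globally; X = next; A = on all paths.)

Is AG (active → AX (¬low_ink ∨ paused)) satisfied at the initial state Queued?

Yes

States satisfying active → AX (¬low_ink ∨ paused): {Queued, Paused, Printing, Cancelled, Error}.
States satisfying AG (active → AX (¬low_ink ∨ paused)): {Queued, Paused, Printing, Cancelled, Error}.
Every state reachable from Queued satisfies active → AX (¬low_ink ∨ paused).
Queued ∈ Sat(AG (active → AX (¬low_ink ∨ paused))).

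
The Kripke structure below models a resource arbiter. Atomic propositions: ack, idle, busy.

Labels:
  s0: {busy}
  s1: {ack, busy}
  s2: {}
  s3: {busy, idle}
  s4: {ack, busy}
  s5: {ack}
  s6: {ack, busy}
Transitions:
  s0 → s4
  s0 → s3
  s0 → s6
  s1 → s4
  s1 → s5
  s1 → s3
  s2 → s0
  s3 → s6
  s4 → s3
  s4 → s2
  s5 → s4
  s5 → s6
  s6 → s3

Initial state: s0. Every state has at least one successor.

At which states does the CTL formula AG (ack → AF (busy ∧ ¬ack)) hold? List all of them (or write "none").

States satisfying ack → AF (busy ∧ ¬ack): {s0, s1, s2, s3, s4, s5, s6}.
States satisfying AG (ack → AF (busy ∧ ¬ack)): {s0, s1, s2, s3, s4, s5, s6}.

{s0, s1, s2, s3, s4, s5, s6}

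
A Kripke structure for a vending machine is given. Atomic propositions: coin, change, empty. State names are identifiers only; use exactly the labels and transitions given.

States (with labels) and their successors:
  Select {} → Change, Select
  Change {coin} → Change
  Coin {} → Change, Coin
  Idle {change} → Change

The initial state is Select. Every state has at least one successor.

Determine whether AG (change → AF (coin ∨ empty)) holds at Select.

States satisfying change → AF (coin ∨ empty): {Select, Change, Coin, Idle}.
States satisfying AG (change → AF (coin ∨ empty)): {Select, Change, Coin, Idle}.
Every state reachable from Select satisfies change → AF (coin ∨ empty).
Select ∈ Sat(AG (change → AF (coin ∨ empty))).

Satisfied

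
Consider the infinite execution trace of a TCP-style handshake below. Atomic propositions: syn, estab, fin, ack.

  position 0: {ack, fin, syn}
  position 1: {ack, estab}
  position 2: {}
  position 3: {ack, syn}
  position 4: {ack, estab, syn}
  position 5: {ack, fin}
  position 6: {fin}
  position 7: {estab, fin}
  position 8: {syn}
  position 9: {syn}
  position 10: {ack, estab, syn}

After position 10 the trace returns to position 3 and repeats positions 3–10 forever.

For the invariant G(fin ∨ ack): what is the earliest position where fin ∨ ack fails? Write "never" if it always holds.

Check fin ∨ ack at each position in order: 0 ✓, 1 ✓.
At position 2 the labels are {}, so fin ∨ ack is false there. This is the first violation.

2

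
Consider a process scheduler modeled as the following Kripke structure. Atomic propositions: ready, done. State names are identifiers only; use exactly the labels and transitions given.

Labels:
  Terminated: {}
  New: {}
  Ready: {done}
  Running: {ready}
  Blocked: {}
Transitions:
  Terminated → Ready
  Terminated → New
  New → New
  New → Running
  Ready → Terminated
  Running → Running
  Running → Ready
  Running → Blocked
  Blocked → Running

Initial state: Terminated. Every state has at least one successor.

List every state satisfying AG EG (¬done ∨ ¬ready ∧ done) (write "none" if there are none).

{Terminated, New, Ready, Running, Blocked}

States satisfying EG (¬done ∨ ¬ready ∧ done): {Terminated, New, Ready, Running, Blocked}.
States satisfying AG EG (¬done ∨ ¬ready ∧ done): {Terminated, New, Ready, Running, Blocked}.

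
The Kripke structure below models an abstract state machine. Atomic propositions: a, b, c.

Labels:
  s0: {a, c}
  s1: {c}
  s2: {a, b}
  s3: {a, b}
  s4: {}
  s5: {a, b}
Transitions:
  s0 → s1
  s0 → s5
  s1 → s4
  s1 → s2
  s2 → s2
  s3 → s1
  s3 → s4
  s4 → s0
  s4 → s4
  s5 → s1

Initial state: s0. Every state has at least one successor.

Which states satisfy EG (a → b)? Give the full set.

{s1, s2, s3, s4, s5}

States satisfying a → b: {s1, s2, s3, s4, s5}.
States satisfying EG (a → b): {s1, s2, s3, s4, s5}.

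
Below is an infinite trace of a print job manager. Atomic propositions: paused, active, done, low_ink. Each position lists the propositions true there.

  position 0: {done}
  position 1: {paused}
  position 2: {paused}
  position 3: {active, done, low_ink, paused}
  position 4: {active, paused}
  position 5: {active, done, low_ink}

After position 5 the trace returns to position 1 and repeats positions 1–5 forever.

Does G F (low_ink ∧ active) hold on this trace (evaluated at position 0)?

Yes

F (low_ink ∧ active) holds at every position 0..5, and those are all positions ever visited, so G F (low_ink ∧ active) holds.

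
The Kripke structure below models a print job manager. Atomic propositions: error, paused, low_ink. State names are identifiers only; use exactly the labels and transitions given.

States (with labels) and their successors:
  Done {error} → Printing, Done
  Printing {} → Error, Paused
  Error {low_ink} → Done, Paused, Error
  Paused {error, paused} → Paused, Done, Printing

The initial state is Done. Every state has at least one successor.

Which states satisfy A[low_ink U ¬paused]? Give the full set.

States satisfying low_ink: {Error}.
States satisfying ¬paused: {Done, Printing, Error}.
States satisfying A[low_ink U ¬paused]: {Done, Printing, Error}.

{Done, Printing, Error}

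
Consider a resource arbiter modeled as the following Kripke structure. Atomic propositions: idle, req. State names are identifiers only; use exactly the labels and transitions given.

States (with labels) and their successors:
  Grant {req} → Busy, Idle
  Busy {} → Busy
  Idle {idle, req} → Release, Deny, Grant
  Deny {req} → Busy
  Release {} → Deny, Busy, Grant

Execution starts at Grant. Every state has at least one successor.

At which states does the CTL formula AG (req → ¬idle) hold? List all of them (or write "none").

States satisfying req → ¬idle: {Grant, Busy, Deny, Release}.
States satisfying AG (req → ¬idle): {Busy, Deny}.

{Busy, Deny}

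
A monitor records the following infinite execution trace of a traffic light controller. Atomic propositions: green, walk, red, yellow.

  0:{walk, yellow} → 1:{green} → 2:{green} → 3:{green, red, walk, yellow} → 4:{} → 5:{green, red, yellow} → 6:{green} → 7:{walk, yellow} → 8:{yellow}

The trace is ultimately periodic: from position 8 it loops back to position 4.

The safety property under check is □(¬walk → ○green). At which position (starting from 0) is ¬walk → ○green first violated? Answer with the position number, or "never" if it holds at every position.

Check ¬walk → ○green at each position in order: 0 ✓, 1 ✓, 2 ✓, 3 ✓, 4 ✓, 5 ✓.
At position 6 the labels are {green} and the next position 7 has {walk, yellow}, so ¬walk → ○green is false there. This is the first violation.

6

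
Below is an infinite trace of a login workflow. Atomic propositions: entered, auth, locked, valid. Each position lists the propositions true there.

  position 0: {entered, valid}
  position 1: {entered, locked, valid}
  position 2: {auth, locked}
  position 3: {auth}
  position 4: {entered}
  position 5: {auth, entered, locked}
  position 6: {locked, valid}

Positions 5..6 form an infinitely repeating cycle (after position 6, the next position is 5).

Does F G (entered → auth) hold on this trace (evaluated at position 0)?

Holds

G (entered → auth) holds at position 5, which is reachable from 0, so F G (entered → auth) holds.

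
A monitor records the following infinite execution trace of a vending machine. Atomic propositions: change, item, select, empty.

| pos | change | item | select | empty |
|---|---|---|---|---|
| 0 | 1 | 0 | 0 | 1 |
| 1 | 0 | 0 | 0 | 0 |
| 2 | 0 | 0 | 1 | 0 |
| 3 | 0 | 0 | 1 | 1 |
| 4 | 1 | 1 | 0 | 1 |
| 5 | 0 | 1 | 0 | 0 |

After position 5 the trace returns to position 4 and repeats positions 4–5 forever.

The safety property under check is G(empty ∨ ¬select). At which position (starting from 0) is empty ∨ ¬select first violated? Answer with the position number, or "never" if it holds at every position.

Check empty ∨ ¬select at each position in order: 0 ✓, 1 ✓.
At position 2 the labels are {select}, so empty ∨ ¬select is false there. This is the first violation.

2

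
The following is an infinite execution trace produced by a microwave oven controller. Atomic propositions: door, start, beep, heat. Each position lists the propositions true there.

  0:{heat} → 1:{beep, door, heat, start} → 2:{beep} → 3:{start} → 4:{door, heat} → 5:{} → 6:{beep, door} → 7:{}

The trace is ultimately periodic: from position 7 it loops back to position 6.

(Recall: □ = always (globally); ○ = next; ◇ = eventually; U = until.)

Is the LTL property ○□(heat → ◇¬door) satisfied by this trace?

The position after 0 is 1; □(heat → ◇¬door) is true there.

Satisfied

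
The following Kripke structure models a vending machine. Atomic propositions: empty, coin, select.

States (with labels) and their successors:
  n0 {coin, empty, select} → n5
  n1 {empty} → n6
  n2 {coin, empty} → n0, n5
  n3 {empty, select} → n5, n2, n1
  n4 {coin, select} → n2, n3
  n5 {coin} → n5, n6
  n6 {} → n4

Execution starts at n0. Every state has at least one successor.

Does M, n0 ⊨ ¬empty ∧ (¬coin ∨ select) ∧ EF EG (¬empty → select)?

Violated

States satisfying ¬empty: {n4, n5, n6}.
States satisfying ¬coin: {n1, n3, n6}.
States satisfying ¬coin ∨ select: {n0, n1, n3, n4, n6}.
States satisfying ¬empty ∧ (¬coin ∨ select): {n4, n6}.
States satisfying EG (¬empty → select): ∅.
States satisfying EF EG (¬empty → select): ∅.
States satisfying ¬empty ∧ (¬coin ∨ select) ∧ EF EG (¬empty → select): ∅.
n0 ∉ Sat(¬empty ∧ (¬coin ∨ select) ∧ EF EG (¬empty → select)).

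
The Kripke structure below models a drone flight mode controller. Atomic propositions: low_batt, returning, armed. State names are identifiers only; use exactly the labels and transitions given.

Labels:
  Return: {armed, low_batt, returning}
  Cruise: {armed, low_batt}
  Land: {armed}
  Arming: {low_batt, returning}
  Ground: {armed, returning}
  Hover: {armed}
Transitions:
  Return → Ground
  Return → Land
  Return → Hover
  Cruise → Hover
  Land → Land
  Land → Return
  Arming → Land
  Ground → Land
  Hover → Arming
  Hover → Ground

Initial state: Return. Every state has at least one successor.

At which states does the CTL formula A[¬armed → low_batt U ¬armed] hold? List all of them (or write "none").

{Arming}

States satisfying ¬armed → low_batt: {Return, Cruise, Land, Arming, Ground, Hover}.
States satisfying ¬armed: {Arming}.
States satisfying A[¬armed → low_batt U ¬armed]: {Arming}.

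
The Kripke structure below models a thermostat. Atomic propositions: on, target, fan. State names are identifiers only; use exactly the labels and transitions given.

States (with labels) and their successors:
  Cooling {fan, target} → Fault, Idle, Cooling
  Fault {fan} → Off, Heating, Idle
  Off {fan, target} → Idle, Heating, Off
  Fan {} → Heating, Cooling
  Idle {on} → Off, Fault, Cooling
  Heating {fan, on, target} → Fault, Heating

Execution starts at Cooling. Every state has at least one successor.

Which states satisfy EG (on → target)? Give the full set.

{Cooling, Fault, Off, Fan, Heating}

States satisfying on → target: {Cooling, Fault, Off, Fan, Heating}.
States satisfying EG (on → target): {Cooling, Fault, Off, Fan, Heating}.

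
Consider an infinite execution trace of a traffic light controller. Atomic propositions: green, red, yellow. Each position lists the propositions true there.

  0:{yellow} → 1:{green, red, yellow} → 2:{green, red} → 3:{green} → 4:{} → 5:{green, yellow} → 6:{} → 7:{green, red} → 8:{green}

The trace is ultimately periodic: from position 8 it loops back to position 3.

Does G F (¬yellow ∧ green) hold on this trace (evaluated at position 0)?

F (¬yellow ∧ green) holds at every position 0..8, and those are all positions ever visited, so G F (¬yellow ∧ green) holds.

Yes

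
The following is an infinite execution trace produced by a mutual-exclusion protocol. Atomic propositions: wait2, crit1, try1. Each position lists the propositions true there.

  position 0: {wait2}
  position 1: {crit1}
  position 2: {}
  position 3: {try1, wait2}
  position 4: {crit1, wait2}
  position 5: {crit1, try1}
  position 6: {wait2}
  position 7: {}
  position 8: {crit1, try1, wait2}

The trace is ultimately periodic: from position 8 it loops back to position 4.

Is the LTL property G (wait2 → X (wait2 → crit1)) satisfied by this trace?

wait2 → X (wait2 → crit1) holds at every position 0..8, and those are all positions ever visited, so G (wait2 → X (wait2 → crit1)) holds.
Positions where wait2 holds: 0, 3, 4, 6, 8.
Check X (wait2 → crit1) at each: 0→ok, 3→ok, 4→ok, 6→ok, 8→ok.

Yes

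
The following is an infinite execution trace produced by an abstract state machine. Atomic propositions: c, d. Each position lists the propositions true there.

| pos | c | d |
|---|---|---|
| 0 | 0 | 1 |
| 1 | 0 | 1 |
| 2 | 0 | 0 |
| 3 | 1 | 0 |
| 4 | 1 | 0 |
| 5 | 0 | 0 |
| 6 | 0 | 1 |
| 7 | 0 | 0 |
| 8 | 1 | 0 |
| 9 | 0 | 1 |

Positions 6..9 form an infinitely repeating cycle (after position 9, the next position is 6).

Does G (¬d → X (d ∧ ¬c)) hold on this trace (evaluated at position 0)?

No

¬d → X (d ∧ ¬c) must hold at every position from 0 onward. It fails at position 2, so G (¬d → X (d ∧ ¬c)) is false.
Positions where ¬d holds: 2, 3, 4, 5, 7, 8.
Check X (d ∧ ¬c) at each: 2→fails, 3→fails, 4→fails, 5→ok, 7→fails, 8→ok.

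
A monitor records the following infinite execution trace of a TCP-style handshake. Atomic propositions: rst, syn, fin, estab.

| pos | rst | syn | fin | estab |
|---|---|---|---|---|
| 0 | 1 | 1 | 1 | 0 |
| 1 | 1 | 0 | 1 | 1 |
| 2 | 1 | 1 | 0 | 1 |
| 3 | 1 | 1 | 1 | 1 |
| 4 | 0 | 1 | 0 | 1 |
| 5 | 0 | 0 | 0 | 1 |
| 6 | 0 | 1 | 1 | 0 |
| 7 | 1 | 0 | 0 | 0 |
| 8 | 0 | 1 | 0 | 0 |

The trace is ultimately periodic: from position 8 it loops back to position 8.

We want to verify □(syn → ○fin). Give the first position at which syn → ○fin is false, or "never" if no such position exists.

3

Check syn → ○fin at each position in order: 0 ✓, 1 ✓, 2 ✓.
At position 3 the labels are {estab, fin, rst, syn} and the next position 4 has {estab, syn}, so syn → ○fin is false there. This is the first violation.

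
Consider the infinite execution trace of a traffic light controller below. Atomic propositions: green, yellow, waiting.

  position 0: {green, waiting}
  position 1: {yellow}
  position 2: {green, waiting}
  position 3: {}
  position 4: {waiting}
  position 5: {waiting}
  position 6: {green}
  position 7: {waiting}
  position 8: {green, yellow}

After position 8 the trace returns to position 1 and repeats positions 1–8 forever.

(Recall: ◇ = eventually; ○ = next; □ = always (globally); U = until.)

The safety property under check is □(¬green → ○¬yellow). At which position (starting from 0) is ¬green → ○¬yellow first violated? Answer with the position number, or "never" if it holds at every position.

7

Check ¬green → ○¬yellow at each position in order: 0 ✓, 1 ✓, 2 ✓, 3 ✓, 4 ✓, 5 ✓, 6 ✓.
At position 7 the labels are {waiting} and the next position 8 has {green, yellow}, so ¬green → ○¬yellow is false there. This is the first violation.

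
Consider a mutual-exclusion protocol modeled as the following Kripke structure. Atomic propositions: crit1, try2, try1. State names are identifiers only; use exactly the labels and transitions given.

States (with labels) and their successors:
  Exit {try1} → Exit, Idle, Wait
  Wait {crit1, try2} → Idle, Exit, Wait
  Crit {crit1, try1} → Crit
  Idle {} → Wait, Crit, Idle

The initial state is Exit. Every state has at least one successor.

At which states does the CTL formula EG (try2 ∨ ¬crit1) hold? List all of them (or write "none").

States satisfying try2 ∨ ¬crit1: {Exit, Wait, Idle}.
States satisfying EG (try2 ∨ ¬crit1): {Exit, Wait, Idle}.

{Exit, Wait, Idle}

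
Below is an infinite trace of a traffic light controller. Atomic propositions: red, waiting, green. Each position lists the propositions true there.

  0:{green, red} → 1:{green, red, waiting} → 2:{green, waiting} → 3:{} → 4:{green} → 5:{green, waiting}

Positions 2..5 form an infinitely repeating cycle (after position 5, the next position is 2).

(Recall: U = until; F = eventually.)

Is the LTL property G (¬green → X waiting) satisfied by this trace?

Violated

¬green → X waiting must hold at every position from 0 onward. It fails at position 3, so G (¬green → X waiting) is false.
Positions where ¬green holds: 3.
Check X waiting at each: 3→fails.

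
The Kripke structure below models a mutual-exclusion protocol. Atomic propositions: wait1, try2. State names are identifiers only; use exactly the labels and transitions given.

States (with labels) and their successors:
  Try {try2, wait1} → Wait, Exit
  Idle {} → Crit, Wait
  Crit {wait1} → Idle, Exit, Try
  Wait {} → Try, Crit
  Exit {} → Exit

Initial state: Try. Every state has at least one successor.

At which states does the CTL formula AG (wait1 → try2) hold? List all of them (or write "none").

{Exit}

States satisfying wait1 → try2: {Try, Idle, Wait, Exit}.
States satisfying AG (wait1 → try2): {Exit}.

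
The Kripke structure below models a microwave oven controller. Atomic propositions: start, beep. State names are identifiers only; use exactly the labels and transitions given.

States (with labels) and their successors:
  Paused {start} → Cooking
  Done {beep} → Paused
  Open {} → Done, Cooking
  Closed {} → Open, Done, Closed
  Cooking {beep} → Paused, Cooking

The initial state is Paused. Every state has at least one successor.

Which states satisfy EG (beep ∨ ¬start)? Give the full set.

{Open, Closed, Cooking}

States satisfying beep ∨ ¬start: {Done, Open, Closed, Cooking}.
States satisfying EG (beep ∨ ¬start): {Open, Closed, Cooking}.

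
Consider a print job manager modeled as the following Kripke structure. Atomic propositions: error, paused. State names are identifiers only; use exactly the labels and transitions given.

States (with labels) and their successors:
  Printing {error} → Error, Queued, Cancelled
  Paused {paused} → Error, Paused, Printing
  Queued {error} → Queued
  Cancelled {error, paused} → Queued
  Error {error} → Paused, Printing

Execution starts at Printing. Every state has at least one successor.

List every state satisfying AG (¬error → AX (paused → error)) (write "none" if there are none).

{Queued, Cancelled}

States satisfying ¬error → AX (paused → error): {Printing, Queued, Cancelled, Error}.
States satisfying AG (¬error → AX (paused → error)): {Queued, Cancelled}.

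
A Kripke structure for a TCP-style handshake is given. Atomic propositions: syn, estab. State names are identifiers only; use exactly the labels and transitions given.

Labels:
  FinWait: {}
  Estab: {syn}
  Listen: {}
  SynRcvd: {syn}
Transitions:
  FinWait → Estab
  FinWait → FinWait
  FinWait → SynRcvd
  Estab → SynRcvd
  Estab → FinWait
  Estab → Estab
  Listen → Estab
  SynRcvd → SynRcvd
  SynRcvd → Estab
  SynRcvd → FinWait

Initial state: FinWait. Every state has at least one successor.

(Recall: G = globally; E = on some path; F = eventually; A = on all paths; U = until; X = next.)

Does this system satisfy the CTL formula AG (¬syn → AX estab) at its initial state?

No

States satisfying ¬syn → AX estab: {Estab, SynRcvd}.
States satisfying AG (¬syn → AX estab): ∅.
FinWait is reachable from FinWait and violates ¬syn → AX estab, so AG fails at FinWait.
FinWait ∉ Sat(AG (¬syn → AX estab)).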